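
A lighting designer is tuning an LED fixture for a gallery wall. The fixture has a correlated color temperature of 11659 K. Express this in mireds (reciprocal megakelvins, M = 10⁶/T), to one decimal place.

85.8 mireds

M = 10⁶ / 11659 = 85.771 → 85.8 mireds.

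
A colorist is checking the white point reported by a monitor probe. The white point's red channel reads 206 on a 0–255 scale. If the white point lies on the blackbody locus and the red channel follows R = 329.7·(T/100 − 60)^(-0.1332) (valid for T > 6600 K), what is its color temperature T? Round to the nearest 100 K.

9400 K

(t − 60)^(-0.1332) = 206/329.7 = 0.62481.
t − 60 = 0.62481^(1/-0.1332) = 0.62481^(-7.508) = 34.152, so t = 94.152.
T = 100·t = 9415 K → 9400 K to the nearest 100 K.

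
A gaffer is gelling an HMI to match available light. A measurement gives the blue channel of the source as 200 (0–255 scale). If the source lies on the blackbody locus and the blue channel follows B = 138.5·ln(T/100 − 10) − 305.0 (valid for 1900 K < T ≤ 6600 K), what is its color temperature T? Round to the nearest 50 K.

ln(t − 10) = (200 + 305.0) / 138.5 = 3.6462.
t − 10 = e^3.6462 = 38.329, so t = 48.329.
T = 100·t = 4833 K → 4850 K to the nearest 50 K.

4850 K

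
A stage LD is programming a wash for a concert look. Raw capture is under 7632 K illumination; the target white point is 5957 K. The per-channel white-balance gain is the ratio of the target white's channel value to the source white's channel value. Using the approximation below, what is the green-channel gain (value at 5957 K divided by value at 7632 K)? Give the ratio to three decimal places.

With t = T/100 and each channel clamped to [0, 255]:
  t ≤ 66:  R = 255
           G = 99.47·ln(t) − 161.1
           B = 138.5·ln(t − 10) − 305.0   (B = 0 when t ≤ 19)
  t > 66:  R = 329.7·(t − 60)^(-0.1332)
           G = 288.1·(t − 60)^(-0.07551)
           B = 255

1.052

At 7632 K (t = 76.32):
  G = 288.1·(76.32 − 60)^(-0.07551) = 288.1·16.32^(-0.07551) = 288.1·0.80989 = 233.330.
At 5957 K (t = 59.57):
  G = 99.47·ln 59.57 − 161.1 = 99.47·4.0872 − 161.1 = 245.449.
Gain = 245.449 / 233.330 = 1.0519 → 1.052.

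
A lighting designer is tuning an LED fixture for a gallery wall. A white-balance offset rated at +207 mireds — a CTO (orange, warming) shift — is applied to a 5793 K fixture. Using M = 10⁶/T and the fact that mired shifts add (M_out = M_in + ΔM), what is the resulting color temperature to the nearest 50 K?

M_in = 10⁶/5793 = 172.62 mireds.
M_out = 172.62 + (+207) = 379.62 mireds.
T_out = 10⁶/379.62 = 2634.2 K → 2650 K.

2650 K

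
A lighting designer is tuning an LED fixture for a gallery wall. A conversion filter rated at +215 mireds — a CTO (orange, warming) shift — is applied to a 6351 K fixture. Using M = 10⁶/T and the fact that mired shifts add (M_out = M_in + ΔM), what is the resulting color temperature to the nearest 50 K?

M_in = 10⁶/6351 = 157.46 mireds.
M_out = 157.46 + (+215) = 372.46 mireds.
T_out = 10⁶/372.46 = 2684.9 K → 2700 K.

2700 K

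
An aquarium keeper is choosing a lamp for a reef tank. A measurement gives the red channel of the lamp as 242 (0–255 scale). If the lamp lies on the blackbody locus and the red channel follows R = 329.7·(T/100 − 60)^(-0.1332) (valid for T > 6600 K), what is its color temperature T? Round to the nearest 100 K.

7000 K

(t − 60)^(-0.1332) = 242/329.7 = 0.73400.
t − 60 = 0.73400^(1/-0.1332) = 0.73400^(-7.508) = 10.193, so t = 70.193.
T = 100·t = 7019 K → 7000 K to the nearest 100 K.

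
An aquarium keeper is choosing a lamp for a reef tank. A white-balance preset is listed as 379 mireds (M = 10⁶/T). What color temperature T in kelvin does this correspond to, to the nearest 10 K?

2640 K

T = 10⁶ / 379 = 2638.52 K → 2640 K.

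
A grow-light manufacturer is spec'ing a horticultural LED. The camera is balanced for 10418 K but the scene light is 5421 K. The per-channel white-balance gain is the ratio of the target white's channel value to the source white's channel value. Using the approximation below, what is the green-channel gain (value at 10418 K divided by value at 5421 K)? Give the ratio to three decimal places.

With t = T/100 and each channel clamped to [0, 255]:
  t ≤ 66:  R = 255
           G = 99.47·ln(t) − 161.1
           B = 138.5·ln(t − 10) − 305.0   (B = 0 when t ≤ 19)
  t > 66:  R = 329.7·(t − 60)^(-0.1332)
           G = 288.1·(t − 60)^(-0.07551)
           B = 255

0.917

At 5421 K (t = 54.21):
  G = 99.47·ln 54.21 − 161.1 = 99.47·3.9929 − 161.1 = 236.070.
At 10418 K (t = 104.18):
  G = 288.1·(104.18 − 60)^(-0.07551) = 288.1·44.18^(-0.07551) = 288.1·0.75122 = 216.427.
Gain = 216.427 / 236.070 = 0.9168 → 0.917.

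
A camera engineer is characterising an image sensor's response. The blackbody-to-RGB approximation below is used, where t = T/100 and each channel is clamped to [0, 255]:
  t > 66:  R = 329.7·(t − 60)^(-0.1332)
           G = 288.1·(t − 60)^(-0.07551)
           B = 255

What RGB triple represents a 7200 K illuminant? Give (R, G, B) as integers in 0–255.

t = 7200/100 = 72; the t > 66 branch applies.
R = 329.7·(72 − 60)^(-0.1332) = 329.7·12^(-0.1332) = 329.7·0.71821 = 236.795.
G = 288.1·(72 − 60)^(-0.07551) = 288.1·12^(-0.07551) = 288.1·0.82892 = 238.811.
B = 255 by definition for t > 66.
Rounded: (237, 239, 255).

(237, 239, 255)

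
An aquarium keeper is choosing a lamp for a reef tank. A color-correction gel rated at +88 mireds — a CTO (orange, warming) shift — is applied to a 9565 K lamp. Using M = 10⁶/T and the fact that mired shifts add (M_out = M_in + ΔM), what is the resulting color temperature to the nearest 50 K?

M_in = 10⁶/9565 = 104.55 mireds.
M_out = 104.55 + (+88) = 192.55 mireds.
T_out = 10⁶/192.55 = 5193.5 K → 5200 K.

5200 K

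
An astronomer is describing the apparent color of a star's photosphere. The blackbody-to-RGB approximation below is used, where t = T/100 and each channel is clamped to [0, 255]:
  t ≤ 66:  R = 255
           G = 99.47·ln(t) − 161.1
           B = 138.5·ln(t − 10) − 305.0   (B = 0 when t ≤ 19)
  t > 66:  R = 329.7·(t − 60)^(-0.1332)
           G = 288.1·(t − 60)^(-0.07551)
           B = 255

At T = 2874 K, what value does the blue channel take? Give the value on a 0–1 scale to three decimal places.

0.396

t = 2874/100 = 28.74; the t ≤ 66 branch applies.
B = 138.5·ln(28.74 − 10) − 305.0 = 138.5·ln 18.74 − 305.0 = 138.5·2.9307 − 305.0 = 100.896.
On a 0–1 scale: 100.896/255 = 0.3957 → 0.396.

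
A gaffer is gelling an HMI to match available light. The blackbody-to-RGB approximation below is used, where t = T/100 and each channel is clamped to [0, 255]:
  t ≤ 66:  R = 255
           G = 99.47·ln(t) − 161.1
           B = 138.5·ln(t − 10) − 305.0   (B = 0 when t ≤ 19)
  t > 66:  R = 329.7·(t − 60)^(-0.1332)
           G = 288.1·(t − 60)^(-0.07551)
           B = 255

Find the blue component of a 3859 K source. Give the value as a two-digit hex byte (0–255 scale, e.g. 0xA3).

0x9F

t = 3859/100 = 38.59; the t ≤ 66 branch applies.
B = 138.5·ln(38.59 − 10) − 305.0 = 138.5·ln 28.59 − 305.0 = 138.5·3.3531 − 305.0 = 159.398.
Rounded: 159; in hex, 0x9F.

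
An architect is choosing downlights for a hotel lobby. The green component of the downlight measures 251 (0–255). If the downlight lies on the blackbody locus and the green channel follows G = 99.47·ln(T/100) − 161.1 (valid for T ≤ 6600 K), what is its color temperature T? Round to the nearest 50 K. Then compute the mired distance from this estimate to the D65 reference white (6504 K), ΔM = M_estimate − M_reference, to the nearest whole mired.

ln t = (251 + 161.1) / 99.47 = 4.1430.
t = e^4.1430 = 62.989.
T = 100·t = 6299 K → 6300 K to the nearest 50 K.
M_estimate = 10⁶/6300 = 158.73; M_reference = 10⁶/6504 = 153.75.
ΔM = 158.73 − 153.75 = 4.98 → +5 mireds.

+5 mireds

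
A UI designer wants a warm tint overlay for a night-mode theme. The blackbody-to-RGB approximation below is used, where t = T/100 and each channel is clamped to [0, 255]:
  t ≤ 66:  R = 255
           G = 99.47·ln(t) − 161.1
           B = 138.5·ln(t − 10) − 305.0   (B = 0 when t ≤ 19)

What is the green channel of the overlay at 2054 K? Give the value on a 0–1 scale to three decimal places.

t = 2054/100 = 20.54; the t ≤ 66 branch applies.
G = 99.47·ln 20.54 − 161.1 = 99.47·3.0224 − 161.1 = 139.536.
On a 0–1 scale: 139.536/255 = 0.5472 → 0.547.

0.547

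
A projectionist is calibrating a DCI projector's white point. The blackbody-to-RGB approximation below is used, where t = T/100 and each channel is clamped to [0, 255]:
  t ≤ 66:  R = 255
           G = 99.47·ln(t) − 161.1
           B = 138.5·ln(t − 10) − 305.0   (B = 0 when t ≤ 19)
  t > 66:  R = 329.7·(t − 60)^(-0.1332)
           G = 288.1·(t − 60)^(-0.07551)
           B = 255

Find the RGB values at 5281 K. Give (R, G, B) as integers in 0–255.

(255, 233, 215)

t = 5281/100 = 52.81; the t ≤ 66 branch applies.
R = 255 by definition for t ≤ 66.
G = 99.47·ln 52.81 − 161.1 = 99.47·3.9667 − 161.1 = 233.468.
B = 138.5·ln(52.81 − 10) − 305.0 = 138.5·ln 42.81 − 305.0 = 138.5·3.7568 − 305.0 = 215.313.
Rounded: (255, 233, 215).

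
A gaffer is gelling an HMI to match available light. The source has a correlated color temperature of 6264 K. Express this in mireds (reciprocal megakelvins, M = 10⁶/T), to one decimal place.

M = 10⁶ / 6264 = 159.642 → 159.6 mireds.

159.6 mireds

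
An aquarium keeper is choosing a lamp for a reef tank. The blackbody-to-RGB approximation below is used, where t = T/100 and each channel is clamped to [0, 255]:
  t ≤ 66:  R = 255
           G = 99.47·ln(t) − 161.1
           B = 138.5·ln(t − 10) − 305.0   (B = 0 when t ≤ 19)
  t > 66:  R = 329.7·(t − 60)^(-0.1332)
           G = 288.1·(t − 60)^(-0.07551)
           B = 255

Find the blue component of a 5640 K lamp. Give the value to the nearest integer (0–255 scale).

226

t = 5640/100 = 56.4; the t ≤ 66 branch applies.
B = 138.5·ln(56.4 − 10) − 305.0 = 138.5·ln 46.4 − 305.0 = 138.5·3.8373 − 305.0 = 226.466.
Rounded: 226.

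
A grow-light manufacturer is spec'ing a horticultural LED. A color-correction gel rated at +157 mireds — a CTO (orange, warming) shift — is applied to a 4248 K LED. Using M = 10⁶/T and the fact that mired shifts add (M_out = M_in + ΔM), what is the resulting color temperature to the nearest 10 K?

M_in = 10⁶/4248 = 235.40 mireds.
M_out = 235.40 + (+157) = 392.40 mireds.
T_out = 10⁶/392.40 = 2548.4 K → 2550 K.

2550 K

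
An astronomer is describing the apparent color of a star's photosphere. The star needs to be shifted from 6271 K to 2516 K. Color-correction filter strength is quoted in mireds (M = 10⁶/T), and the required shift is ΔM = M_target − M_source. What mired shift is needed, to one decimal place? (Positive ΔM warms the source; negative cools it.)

M_source = 10⁶/6271 = 159.464; M_target = 10⁶/2516 = 397.456.
ΔM = 397.456 − 159.464 = 237.992 → +238.0 mireds, a warming shift.

+238.0 mireds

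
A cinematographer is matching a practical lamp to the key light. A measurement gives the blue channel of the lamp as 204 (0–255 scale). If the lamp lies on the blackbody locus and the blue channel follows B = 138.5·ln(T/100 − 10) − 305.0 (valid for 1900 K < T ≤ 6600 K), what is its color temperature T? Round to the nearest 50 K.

ln(t − 10) = (204 + 305.0) / 138.5 = 3.6751.
t − 10 = e^3.6751 = 39.452, so t = 49.452.
T = 100·t = 4945 K → 4950 K to the nearest 50 K.

4950 K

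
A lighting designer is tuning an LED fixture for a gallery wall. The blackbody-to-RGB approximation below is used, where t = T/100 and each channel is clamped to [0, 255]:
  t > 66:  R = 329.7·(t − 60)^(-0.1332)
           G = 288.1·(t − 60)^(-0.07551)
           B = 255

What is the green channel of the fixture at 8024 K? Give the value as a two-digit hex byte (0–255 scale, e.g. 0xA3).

0xE6

t = 8024/100 = 80.24; the t > 66 branch applies.
G = 288.1·(80.24 − 60)^(-0.07551) = 288.1·20.24^(-0.07551) = 288.1·0.79683 = 229.568.
Rounded: 230; in hex, 0xE6.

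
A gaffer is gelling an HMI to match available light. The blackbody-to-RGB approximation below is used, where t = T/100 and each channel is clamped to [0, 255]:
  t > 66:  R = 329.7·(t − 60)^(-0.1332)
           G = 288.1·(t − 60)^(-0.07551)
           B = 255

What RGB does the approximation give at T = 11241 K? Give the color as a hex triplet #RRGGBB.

#C3D6FF

t = 11241/100 = 112.41; the t > 66 branch applies.
R = 329.7·(112.41 − 60)^(-0.1332) = 329.7·52.41^(-0.1332) = 329.7·0.59017 = 194.578.
G = 288.1·(112.41 − 60)^(-0.07551) = 288.1·52.41^(-0.07551) = 288.1·0.74160 = 213.654.
B = 255 by definition for t > 66.
Rounded: (195, 214, 255).
In hex: #C3D6FF.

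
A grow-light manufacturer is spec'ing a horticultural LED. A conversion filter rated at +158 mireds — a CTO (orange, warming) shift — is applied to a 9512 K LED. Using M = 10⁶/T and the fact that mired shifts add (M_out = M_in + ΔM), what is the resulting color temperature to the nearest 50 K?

M_in = 10⁶/9512 = 105.13 mireds.
M_out = 105.13 + (+158) = 263.13 mireds.
T_out = 10⁶/263.13 = 3800.4 K → 3800 K.

3800 K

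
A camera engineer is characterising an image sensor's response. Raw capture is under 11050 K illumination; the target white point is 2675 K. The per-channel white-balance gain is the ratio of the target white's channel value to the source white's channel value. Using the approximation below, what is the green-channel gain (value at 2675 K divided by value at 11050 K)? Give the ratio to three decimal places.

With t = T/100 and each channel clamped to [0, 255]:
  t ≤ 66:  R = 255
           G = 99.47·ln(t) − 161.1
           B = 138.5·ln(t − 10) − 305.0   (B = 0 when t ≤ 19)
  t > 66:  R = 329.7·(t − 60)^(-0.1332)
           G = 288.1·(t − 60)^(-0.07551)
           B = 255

0.774

At 11050 K (t = 110.5):
  G = 288.1·(110.5 − 60)^(-0.07551) = 288.1·50.5^(-0.07551) = 288.1·0.74368 = 214.253.
At 2675 K (t = 26.75):
  G = 99.47·ln 26.75 − 161.1 = 99.47·3.2865 − 161.1 = 165.812.
Gain = 165.812 / 214.253 = 0.7739 → 0.774.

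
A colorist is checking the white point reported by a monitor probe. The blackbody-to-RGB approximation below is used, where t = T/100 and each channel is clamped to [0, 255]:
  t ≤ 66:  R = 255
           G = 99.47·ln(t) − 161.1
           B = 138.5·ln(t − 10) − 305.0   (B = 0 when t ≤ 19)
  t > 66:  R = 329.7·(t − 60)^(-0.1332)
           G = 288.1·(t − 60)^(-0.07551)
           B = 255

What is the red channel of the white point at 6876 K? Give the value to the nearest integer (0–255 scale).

t = 6876/100 = 68.76; the t > 66 branch applies.
R = 329.7·(68.76 − 60)^(-0.1332) = 329.7·8.76^(-0.1332) = 329.7·0.74896 = 246.932.
Rounded: 247.

247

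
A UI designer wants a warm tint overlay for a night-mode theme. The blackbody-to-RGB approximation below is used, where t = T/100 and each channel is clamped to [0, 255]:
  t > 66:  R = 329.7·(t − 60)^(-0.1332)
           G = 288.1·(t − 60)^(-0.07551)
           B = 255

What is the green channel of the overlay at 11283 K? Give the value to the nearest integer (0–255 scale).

214

t = 11283/100 = 112.83; the t > 66 branch applies.
G = 288.1·(112.83 − 60)^(-0.07551) = 288.1·52.83^(-0.07551) = 288.1·0.74115 = 213.525.
Rounded: 214.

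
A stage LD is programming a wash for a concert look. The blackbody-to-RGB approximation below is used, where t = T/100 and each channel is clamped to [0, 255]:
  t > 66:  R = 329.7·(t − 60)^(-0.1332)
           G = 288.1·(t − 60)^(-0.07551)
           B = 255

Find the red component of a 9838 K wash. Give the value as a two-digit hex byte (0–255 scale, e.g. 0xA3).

0xCB

t = 9838/100 = 98.38; the t > 66 branch applies.
R = 329.7·(98.38 − 60)^(-0.1332) = 329.7·38.38^(-0.1332) = 329.7·0.61517 = 202.823.
Rounded: 203; in hex, 0xCB.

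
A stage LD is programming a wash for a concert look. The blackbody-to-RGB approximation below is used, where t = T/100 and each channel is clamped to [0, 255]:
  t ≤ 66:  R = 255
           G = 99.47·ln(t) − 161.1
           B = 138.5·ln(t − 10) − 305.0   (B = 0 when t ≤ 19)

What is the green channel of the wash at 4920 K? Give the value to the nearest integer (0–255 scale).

t = 4920/100 = 49.2; the t ≤ 66 branch applies.
G = 99.47·ln 49.2 − 161.1 = 99.47·3.8959 − 161.1 = 226.425.
Rounded: 226.

226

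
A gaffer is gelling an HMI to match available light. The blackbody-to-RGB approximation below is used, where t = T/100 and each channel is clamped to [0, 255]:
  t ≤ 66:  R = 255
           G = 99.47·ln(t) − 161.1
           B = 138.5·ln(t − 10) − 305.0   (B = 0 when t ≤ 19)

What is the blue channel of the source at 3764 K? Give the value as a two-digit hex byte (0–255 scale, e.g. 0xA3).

0x9B

t = 3764/100 = 37.64; the t ≤ 66 branch applies.
B = 138.5·ln(37.64 − 10) − 305.0 = 138.5·ln 27.64 − 305.0 = 138.5·3.3193 − 305.0 = 154.718.
Rounded: 155; in hex, 0x9B.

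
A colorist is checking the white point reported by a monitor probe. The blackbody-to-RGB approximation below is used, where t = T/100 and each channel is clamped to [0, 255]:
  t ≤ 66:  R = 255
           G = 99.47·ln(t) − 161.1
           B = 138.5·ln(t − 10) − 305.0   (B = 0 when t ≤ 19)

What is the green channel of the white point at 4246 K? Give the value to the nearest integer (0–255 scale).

212

t = 4246/100 = 42.46; the t ≤ 66 branch applies.
G = 99.47·ln 42.46 − 161.1 = 99.47·3.7486 − 161.1 = 211.770.
Rounded: 212.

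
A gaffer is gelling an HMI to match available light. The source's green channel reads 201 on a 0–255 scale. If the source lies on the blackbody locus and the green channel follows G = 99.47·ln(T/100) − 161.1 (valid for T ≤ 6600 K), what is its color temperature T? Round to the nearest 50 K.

ln t = (201 + 161.1) / 99.47 = 3.6403.
t = e^3.6403 = 38.103.
T = 100·t = 3810 K → 3800 K to the nearest 50 K.

3800 K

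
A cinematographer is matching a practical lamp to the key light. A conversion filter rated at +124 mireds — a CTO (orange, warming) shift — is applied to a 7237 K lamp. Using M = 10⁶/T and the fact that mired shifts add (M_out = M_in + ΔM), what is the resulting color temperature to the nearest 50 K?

M_in = 10⁶/7237 = 138.18 mireds.
M_out = 138.18 + (+124) = 262.18 mireds.
T_out = 10⁶/262.18 = 3814.2 K → 3800 K.

3800 K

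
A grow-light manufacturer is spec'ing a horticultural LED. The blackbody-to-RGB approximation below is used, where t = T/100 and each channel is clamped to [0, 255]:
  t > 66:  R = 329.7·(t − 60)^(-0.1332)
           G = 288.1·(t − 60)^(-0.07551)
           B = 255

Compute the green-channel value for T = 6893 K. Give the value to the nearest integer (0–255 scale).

244

t = 6893/100 = 68.93; the t > 66 branch applies.
G = 288.1·(68.93 − 60)^(-0.07551) = 288.1·8.93^(-0.07551) = 288.1·0.84762 = 244.199.
Rounded: 244.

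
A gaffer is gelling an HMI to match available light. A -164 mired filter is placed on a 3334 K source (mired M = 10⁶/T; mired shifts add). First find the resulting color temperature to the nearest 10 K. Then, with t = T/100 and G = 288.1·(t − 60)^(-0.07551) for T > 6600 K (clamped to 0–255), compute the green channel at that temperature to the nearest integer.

M_in = 10⁶/3334 = 299.94; M_out = 299.94 + (-164) = 135.94.
T_out = 10⁶/135.94 = 7356.2 K → 7360 K; t = 73.6.
G = 288.1·(73.6 − 60)^(-0.07551) = 288.1·13.6^(-0.07551) = 288.1·0.82112 = 236.565.
Rounded: 237.

237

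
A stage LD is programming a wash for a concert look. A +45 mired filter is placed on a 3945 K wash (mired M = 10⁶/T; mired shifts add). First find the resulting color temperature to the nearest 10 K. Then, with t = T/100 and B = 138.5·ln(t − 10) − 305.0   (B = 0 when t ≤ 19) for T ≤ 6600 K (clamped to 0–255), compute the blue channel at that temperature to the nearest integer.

132

M_in = 10⁶/3945 = 253.49; M_out = 253.49 + (+45) = 298.49.
T_out = 10⁶/298.49 = 3350.2 K → 3350 K; t = 33.5.
B = 138.5·ln(33.5 − 10) − 305.0 = 138.5·ln 23.5 − 305.0 = 138.5·3.1570 − 305.0 = 132.245.
Rounded: 132.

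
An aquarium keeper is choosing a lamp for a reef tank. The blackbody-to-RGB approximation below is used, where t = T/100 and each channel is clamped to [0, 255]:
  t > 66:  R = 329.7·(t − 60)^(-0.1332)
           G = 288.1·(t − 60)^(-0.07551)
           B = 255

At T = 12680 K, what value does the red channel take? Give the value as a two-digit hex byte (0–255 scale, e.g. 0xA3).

0xBC

t = 12680/100 = 126.8; the t > 66 branch applies.
R = 329.7·(126.8 − 60)^(-0.1332) = 329.7·66.8^(-0.1332) = 329.7·0.57140 = 188.390.
Rounded: 188; in hex, 0xBC.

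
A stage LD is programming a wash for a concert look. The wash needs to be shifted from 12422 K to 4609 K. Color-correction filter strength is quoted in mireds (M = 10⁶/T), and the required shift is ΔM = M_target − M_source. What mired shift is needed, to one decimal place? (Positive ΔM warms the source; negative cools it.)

M_source = 10⁶/12422 = 80.502; M_target = 10⁶/4609 = 216.967.
ΔM = 216.967 − 80.502 = 136.464 → +136.5 mireds, a warming shift.

+136.5 mireds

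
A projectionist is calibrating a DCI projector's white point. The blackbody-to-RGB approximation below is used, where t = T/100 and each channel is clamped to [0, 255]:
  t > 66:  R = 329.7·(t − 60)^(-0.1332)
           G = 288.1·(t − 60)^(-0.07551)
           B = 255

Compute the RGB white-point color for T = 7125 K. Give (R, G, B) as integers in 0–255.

t = 7125/100 = 71.25; the t > 66 branch applies.
R = 329.7·(71.25 − 60)^(-0.1332) = 329.7·11.25^(-0.1332) = 329.7·0.72441 = 238.839.
G = 288.1·(71.25 − 60)^(-0.07551) = 288.1·11.25^(-0.07551) = 288.1·0.83297 = 239.978.
B = 255 by definition for t > 66.
Rounded: (239, 240, 255).

(239, 240, 255)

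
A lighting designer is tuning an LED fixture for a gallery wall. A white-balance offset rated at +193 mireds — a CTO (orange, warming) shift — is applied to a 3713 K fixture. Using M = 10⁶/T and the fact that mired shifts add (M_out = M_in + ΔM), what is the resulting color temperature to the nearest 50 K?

M_in = 10⁶/3713 = 269.32 mireds.
M_out = 269.32 + (+193) = 462.32 mireds.
T_out = 10⁶/462.32 = 2163.0 K → 2150 K.

2150 K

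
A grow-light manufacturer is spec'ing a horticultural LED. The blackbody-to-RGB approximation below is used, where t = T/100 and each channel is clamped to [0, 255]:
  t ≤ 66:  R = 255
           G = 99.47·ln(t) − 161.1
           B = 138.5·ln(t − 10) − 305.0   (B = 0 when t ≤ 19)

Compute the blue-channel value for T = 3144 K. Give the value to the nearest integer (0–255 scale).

120

t = 3144/100 = 31.44; the t ≤ 66 branch applies.
B = 138.5·ln(31.44 − 10) − 305.0 = 138.5·ln 21.44 − 305.0 = 138.5·3.0653 − 305.0 = 119.538.
Rounded: 120.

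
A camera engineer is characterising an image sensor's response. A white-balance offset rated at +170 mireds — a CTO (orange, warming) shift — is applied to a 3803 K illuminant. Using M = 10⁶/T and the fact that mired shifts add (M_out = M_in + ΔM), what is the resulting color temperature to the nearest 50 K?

2300 K

M_in = 10⁶/3803 = 262.95 mireds.
M_out = 262.95 + (+170) = 432.95 mireds.
T_out = 10⁶/432.95 = 2309.7 K → 2300 K.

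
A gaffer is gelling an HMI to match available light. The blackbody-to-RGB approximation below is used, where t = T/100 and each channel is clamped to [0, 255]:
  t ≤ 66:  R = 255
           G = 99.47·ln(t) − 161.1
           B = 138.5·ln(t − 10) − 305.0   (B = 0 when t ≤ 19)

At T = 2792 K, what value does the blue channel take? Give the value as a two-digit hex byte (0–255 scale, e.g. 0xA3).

0x5F

t = 2792/100 = 27.92; the t ≤ 66 branch applies.
B = 138.5·ln(27.92 − 10) − 305.0 = 138.5·ln 17.92 − 305.0 = 138.5·2.8859 − 305.0 = 94.700.
Rounded: 95; in hex, 0x5F.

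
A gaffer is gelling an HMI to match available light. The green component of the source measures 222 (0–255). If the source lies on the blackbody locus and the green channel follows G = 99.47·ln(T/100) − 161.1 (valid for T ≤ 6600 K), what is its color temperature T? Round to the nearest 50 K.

4700 K

ln t = (222 + 161.1) / 99.47 = 3.8514.
t = e^3.8514 = 47.059.
T = 100·t = 4706 K → 4700 K to the nearest 50 K.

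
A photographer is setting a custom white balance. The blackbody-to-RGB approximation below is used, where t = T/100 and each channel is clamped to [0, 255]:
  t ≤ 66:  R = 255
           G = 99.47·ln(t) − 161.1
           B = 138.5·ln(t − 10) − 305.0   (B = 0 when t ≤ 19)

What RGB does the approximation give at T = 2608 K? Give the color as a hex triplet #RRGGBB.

#FFA350

t = 2608/100 = 26.08; the t ≤ 66 branch applies.
R = 255 by definition for t ≤ 66.
G = 99.47·ln 26.08 − 161.1 = 99.47·3.2612 − 161.1 = 163.288.
B = 138.5·ln(26.08 − 10) − 305.0 = 138.5·ln 16.08 − 305.0 = 138.5·2.7776 − 305.0 = 79.694.
Rounded: (255, 163, 80).
In hex: #FFA350.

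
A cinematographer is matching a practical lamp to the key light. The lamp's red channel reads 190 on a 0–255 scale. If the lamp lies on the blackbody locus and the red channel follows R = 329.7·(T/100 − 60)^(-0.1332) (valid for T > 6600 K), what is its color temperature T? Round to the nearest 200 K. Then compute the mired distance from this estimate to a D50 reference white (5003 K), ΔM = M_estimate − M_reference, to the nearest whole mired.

(t − 60)^(-0.1332) = 190/329.7 = 0.57628.
t − 60 = 0.57628^(1/-0.1332) = 0.57628^(-7.508) = 62.667, so t = 122.667.
T = 100·t = 12267 K → 12200 K to the nearest 200 K.
M_estimate = 10⁶/12200 = 81.97; M_reference = 10⁶/5003 = 199.88.
ΔM = 81.97 − 199.88 = -117.91 → -118 mireds.

-118 mireds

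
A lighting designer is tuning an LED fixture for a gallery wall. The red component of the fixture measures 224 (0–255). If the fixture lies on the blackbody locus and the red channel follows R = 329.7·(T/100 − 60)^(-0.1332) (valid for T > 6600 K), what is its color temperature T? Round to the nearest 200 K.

7800 K

(t − 60)^(-0.1332) = 224/329.7 = 0.67941.
t − 60 = 0.67941^(1/-0.1332) = 0.67941^(-7.508) = 18.209, so t = 78.209.
T = 100·t = 7821 K → 7800 K to the nearest 200 K.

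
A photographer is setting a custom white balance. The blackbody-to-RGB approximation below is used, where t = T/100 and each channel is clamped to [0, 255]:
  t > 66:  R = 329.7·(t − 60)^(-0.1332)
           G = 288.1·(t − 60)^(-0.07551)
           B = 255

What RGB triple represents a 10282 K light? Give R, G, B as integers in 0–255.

R=200, G=217, B=255

t = 10282/100 = 102.82; the t > 66 branch applies.
R = 329.7·(102.82 − 60)^(-0.1332) = 329.7·42.82^(-0.1332) = 329.7·0.60627 = 199.887.
G = 288.1·(102.82 − 60)^(-0.07551) = 288.1·42.82^(-0.07551) = 288.1·0.75300 = 216.939.
B = 255 by definition for t > 66.
Rounded: (200, 217, 255).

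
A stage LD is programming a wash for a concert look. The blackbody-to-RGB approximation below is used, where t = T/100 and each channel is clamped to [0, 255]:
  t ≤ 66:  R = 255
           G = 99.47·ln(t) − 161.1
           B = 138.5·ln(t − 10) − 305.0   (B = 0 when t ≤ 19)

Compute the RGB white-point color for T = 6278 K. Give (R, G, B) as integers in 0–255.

t = 6278/100 = 62.78; the t ≤ 66 branch applies.
R = 255 by definition for t ≤ 66.
G = 99.47·ln 62.78 − 161.1 = 99.47·4.1396 − 161.1 = 250.670.
B = 138.5·ln(62.78 − 10) − 305.0 = 138.5·ln 52.78 − 305.0 = 138.5·3.9661 − 305.0 = 244.309.
Rounded: (255, 251, 244).

(255, 251, 244)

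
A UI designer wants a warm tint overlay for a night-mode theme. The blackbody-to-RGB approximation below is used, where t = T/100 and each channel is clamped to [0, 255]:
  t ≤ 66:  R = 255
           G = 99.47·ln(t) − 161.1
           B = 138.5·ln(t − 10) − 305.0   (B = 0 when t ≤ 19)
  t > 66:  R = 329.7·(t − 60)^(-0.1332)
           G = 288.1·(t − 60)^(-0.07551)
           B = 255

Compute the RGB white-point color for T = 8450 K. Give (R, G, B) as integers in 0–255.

(215, 226, 255)

t = 8450/100 = 84.5; the t > 66 branch applies.
R = 329.7·(84.5 − 60)^(-0.1332) = 329.7·24.5^(-0.1332) = 329.7·0.65308 = 215.319.
G = 288.1·(84.5 − 60)^(-0.07551) = 288.1·24.5^(-0.07551) = 288.1·0.78542 = 226.281.
B = 255 by definition for t > 66.
Rounded: (215, 226, 255).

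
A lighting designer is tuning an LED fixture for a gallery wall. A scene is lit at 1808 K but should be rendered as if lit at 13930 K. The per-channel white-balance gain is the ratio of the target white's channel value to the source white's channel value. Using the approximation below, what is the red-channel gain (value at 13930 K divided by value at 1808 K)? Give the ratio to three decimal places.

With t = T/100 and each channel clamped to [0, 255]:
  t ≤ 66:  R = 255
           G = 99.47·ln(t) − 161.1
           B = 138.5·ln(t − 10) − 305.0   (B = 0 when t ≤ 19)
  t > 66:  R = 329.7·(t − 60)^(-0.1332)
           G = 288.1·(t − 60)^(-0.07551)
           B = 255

At 1808 K (t = 18.08):
  R = 255 by definition for t ≤ 66.
At 13930 K (t = 139.3):
  R = 329.7·(139.3 − 60)^(-0.1332) = 329.7·79.3^(-0.1332) = 329.7·0.55849 = 184.135.
Gain = 184.135 / 255.000 = 0.7221 → 0.722.

0.722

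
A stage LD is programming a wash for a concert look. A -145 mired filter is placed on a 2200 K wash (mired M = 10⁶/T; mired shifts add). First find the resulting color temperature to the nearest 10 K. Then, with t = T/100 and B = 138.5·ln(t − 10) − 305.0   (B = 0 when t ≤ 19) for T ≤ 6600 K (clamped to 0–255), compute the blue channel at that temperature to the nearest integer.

125

M_in = 10⁶/2200 = 454.55; M_out = 454.55 + (-145) = 309.55.
T_out = 10⁶/309.55 = 3230.5 K → 3230 K; t = 32.3.
B = 138.5·ln(32.3 − 10) − 305.0 = 138.5·ln 22.3 − 305.0 = 138.5·3.1046 − 305.0 = 124.985.
Rounded: 125.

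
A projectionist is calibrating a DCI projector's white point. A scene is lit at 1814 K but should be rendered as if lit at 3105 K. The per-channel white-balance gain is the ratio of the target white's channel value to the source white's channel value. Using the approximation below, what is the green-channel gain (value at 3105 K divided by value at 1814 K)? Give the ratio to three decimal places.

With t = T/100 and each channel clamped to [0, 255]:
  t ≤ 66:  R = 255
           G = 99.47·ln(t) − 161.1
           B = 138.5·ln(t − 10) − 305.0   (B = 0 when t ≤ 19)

1.420

At 1814 K (t = 18.14):
  G = 99.47·ln 18.14 − 161.1 = 99.47·2.8981 − 161.1 = 127.176.
At 3105 K (t = 31.05):
  G = 99.47·ln 31.05 − 161.1 = 99.47·3.4356 − 161.1 = 180.639.
Gain = 180.639 / 127.176 = 1.4204 → 1.420.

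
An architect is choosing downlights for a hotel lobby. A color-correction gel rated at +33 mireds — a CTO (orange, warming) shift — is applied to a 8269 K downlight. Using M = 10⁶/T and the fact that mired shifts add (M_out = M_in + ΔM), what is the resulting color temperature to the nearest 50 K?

M_in = 10⁶/8269 = 120.93 mireds.
M_out = 120.93 + (+33) = 153.93 mireds.
T_out = 10⁶/153.93 = 6496.3 K → 6500 K.

6500 K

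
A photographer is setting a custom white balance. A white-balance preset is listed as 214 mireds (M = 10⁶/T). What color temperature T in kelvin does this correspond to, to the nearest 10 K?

4670 K

T = 10⁶ / 214 = 4672.90 K → 4670 K.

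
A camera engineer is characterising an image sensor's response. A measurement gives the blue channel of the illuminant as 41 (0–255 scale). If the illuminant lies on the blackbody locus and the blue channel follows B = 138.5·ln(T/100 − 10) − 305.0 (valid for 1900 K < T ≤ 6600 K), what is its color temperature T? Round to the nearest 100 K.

2200 K

ln(t − 10) = (41 + 305.0) / 138.5 = 2.4982.
t − 10 = e^2.4982 = 12.161, so t = 22.161.
T = 100·t = 2216 K → 2200 K to the nearest 100 K.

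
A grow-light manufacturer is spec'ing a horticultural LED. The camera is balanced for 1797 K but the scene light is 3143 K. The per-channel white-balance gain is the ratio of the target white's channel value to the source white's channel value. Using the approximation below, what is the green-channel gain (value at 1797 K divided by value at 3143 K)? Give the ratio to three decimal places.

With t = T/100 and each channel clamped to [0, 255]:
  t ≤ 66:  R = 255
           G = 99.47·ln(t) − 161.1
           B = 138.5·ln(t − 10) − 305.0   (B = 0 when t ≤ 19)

0.694

At 3143 K (t = 31.43):
  G = 99.47·ln 31.43 − 161.1 = 99.47·3.4478 − 161.1 = 181.849.
At 1797 K (t = 17.97):
  G = 99.47·ln 17.97 − 161.1 = 99.47·2.8887 − 161.1 = 126.239.
Gain = 126.239 / 181.849 = 0.6942 → 0.694.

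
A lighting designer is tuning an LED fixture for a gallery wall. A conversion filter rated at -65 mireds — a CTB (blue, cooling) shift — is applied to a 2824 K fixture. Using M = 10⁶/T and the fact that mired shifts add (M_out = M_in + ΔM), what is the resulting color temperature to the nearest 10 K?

3460 K

M_in = 10⁶/2824 = 354.11 mireds.
M_out = 354.11 + (-65) = 289.11 mireds.
T_out = 10⁶/289.11 = 3458.9 K → 3460 K.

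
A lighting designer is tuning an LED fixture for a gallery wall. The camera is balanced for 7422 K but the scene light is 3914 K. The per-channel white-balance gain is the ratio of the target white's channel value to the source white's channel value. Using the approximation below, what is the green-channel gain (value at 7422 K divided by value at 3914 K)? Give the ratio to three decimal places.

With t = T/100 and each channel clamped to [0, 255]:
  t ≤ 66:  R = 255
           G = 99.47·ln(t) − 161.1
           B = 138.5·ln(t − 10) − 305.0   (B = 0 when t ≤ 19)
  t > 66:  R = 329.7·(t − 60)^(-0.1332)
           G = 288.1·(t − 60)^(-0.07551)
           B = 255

At 3914 K (t = 39.14):
  G = 99.47·ln 39.14 − 161.1 = 99.47·3.6671 − 161.1 = 203.671.
At 7422 K (t = 74.22):
  G = 288.1·(74.22 − 60)^(-0.07551) = 288.1·14.22^(-0.07551) = 288.1·0.81836 = 235.770.
Gain = 235.770 / 203.671 = 1.1576 → 1.158.

1.158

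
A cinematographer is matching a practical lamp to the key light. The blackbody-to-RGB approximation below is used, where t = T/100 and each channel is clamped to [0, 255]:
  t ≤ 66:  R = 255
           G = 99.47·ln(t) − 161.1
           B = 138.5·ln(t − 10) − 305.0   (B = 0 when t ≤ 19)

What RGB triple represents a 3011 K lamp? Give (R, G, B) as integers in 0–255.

t = 3011/100 = 30.11; the t ≤ 66 branch applies.
R = 255 by definition for t ≤ 66.
G = 99.47·ln 30.11 − 161.1 = 99.47·3.4049 − 161.1 = 177.581.
B = 138.5·ln(30.11 − 10) − 305.0 = 138.5·ln 20.11 − 305.0 = 138.5·3.0012 − 305.0 = 110.669.
Rounded: (255, 178, 111).

(255, 178, 111)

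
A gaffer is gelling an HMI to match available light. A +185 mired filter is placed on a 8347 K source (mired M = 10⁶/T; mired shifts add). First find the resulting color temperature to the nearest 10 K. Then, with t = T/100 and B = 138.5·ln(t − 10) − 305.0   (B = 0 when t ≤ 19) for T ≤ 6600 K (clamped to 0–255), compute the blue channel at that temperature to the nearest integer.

M_in = 10⁶/8347 = 119.80; M_out = 119.80 + (+185) = 304.80.
T_out = 10⁶/304.80 = 3280.8 K → 3280 K; t = 32.8.
B = 138.5·ln(32.8 − 10) − 305.0 = 138.5·ln 22.8 − 305.0 = 138.5·3.1268 − 305.0 = 128.056.
Rounded: 128.

128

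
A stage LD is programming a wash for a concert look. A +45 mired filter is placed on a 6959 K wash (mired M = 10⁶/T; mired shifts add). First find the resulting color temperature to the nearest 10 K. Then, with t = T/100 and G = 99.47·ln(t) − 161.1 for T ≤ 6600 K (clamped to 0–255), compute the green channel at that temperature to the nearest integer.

234

M_in = 10⁶/6959 = 143.70; M_out = 143.70 + (+45) = 188.70.
T_out = 10⁶/188.70 = 5299.5 K → 5300 K; t = 53.
G = 99.47·ln 53 − 161.1 = 99.47·3.9703 − 161.1 = 233.825.
Rounded: 234.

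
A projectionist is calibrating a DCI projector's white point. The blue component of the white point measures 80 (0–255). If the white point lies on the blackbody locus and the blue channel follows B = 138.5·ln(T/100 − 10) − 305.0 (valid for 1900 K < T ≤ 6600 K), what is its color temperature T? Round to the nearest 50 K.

2600 K

ln(t − 10) = (80 + 305.0) / 138.5 = 2.7798.
t − 10 = e^2.7798 = 16.116, so t = 26.116.
T = 100·t = 2612 K → 2600 K to the nearest 50 K.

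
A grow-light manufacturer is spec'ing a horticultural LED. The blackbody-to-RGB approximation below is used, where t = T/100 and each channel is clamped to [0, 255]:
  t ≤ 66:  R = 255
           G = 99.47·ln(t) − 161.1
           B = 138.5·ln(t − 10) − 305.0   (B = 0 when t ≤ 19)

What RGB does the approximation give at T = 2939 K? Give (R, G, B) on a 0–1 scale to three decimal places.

t = 2939/100 = 29.39; the t ≤ 66 branch applies.
R = 255 by definition for t ≤ 66.
G = 99.47·ln 29.39 − 161.1 = 99.47·3.3807 − 161.1 = 175.174.
B = 138.5·ln(29.39 − 10) − 305.0 = 138.5·ln 19.39 − 305.0 = 138.5·2.9648 − 305.0 = 105.619.
Dividing each by 255: (1.0000, 0.6870, 0.4142) → (1.000, 0.687, 0.414).

(1.000, 0.687, 0.414)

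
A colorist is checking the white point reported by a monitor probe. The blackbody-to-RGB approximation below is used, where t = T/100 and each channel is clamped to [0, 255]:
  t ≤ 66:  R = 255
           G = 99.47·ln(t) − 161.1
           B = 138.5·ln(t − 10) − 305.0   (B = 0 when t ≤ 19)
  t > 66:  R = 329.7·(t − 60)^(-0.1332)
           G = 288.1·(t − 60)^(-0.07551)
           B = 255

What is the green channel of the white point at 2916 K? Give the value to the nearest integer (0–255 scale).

t = 2916/100 = 29.16; the t ≤ 66 branch applies.
G = 99.47·ln 29.16 − 161.1 = 99.47·3.3728 − 161.1 = 174.392.
Rounded: 174.

174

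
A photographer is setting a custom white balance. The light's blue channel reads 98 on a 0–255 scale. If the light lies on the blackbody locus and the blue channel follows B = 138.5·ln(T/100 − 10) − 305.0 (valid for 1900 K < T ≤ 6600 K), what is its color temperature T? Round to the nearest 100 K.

ln(t − 10) = (98 + 305.0) / 138.5 = 2.9097.
t − 10 = e^2.9097 = 18.352, so t = 28.352.
T = 100·t = 2835 K → 2800 K to the nearest 100 K.

2800 K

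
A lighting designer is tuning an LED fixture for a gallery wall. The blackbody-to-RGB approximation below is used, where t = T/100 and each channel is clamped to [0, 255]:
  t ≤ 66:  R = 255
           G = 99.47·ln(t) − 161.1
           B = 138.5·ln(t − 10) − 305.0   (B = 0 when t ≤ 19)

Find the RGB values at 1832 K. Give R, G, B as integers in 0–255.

R=255, G=128, B=0

t = 1832/100 = 18.32; the t ≤ 66 branch applies.
R = 255 by definition for t ≤ 66.
G = 99.47·ln 18.32 − 161.1 = 99.47·2.9080 − 161.1 = 128.158.
t = 18.32 ≤ 19, so B = 0.
Rounded: (255, 128, 0).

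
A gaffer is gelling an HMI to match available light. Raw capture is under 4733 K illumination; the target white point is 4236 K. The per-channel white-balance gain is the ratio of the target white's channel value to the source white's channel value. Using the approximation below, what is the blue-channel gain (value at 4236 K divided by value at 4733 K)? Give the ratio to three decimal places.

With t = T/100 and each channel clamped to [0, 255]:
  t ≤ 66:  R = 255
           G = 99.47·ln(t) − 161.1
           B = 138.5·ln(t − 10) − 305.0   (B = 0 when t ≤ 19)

0.899

At 4733 K (t = 47.33):
  B = 138.5·ln(47.33 − 10) − 305.0 = 138.5·ln 37.33 − 305.0 = 138.5·3.6198 − 305.0 = 196.342.
At 4236 K (t = 42.36):
  B = 138.5·ln(42.36 − 10) − 305.0 = 138.5·ln 32.36 − 305.0 = 138.5·3.4769 − 305.0 = 176.554.
Gain = 176.554 / 196.342 = 0.8992 → 0.899.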